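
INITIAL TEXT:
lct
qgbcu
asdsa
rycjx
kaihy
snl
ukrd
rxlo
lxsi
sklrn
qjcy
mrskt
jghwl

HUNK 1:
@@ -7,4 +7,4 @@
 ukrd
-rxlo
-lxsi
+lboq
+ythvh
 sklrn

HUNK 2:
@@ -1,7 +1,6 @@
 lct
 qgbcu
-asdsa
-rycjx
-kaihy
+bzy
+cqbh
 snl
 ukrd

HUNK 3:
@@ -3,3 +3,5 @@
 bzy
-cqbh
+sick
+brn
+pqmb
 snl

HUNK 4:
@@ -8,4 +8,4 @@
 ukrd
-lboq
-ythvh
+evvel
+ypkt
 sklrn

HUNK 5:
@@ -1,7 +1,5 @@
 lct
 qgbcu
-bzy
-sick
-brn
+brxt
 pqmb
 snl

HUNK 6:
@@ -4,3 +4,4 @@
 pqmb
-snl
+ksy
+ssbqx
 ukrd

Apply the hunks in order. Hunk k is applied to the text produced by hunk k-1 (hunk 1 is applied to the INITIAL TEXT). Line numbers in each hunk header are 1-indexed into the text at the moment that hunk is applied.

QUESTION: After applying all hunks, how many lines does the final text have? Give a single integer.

Answer: 13

Derivation:
Hunk 1: at line 7 remove [rxlo,lxsi] add [lboq,ythvh] -> 13 lines: lct qgbcu asdsa rycjx kaihy snl ukrd lboq ythvh sklrn qjcy mrskt jghwl
Hunk 2: at line 1 remove [asdsa,rycjx,kaihy] add [bzy,cqbh] -> 12 lines: lct qgbcu bzy cqbh snl ukrd lboq ythvh sklrn qjcy mrskt jghwl
Hunk 3: at line 3 remove [cqbh] add [sick,brn,pqmb] -> 14 lines: lct qgbcu bzy sick brn pqmb snl ukrd lboq ythvh sklrn qjcy mrskt jghwl
Hunk 4: at line 8 remove [lboq,ythvh] add [evvel,ypkt] -> 14 lines: lct qgbcu bzy sick brn pqmb snl ukrd evvel ypkt sklrn qjcy mrskt jghwl
Hunk 5: at line 1 remove [bzy,sick,brn] add [brxt] -> 12 lines: lct qgbcu brxt pqmb snl ukrd evvel ypkt sklrn qjcy mrskt jghwl
Hunk 6: at line 4 remove [snl] add [ksy,ssbqx] -> 13 lines: lct qgbcu brxt pqmb ksy ssbqx ukrd evvel ypkt sklrn qjcy mrskt jghwl
Final line count: 13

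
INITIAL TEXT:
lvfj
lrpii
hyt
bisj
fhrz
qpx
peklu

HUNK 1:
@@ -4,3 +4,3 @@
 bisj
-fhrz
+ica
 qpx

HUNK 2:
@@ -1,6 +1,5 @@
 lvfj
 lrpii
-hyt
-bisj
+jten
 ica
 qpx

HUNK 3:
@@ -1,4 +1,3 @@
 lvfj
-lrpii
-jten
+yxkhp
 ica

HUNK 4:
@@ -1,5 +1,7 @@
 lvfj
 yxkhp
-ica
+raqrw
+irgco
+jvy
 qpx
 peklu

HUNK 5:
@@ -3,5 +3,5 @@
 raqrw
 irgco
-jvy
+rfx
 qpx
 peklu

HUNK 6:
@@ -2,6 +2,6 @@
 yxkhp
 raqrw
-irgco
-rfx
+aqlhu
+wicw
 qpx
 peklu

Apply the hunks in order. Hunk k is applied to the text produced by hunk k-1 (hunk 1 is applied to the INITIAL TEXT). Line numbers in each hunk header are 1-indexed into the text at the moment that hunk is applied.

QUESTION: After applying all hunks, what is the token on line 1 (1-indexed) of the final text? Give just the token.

Answer: lvfj

Derivation:
Hunk 1: at line 4 remove [fhrz] add [ica] -> 7 lines: lvfj lrpii hyt bisj ica qpx peklu
Hunk 2: at line 1 remove [hyt,bisj] add [jten] -> 6 lines: lvfj lrpii jten ica qpx peklu
Hunk 3: at line 1 remove [lrpii,jten] add [yxkhp] -> 5 lines: lvfj yxkhp ica qpx peklu
Hunk 4: at line 1 remove [ica] add [raqrw,irgco,jvy] -> 7 lines: lvfj yxkhp raqrw irgco jvy qpx peklu
Hunk 5: at line 3 remove [jvy] add [rfx] -> 7 lines: lvfj yxkhp raqrw irgco rfx qpx peklu
Hunk 6: at line 2 remove [irgco,rfx] add [aqlhu,wicw] -> 7 lines: lvfj yxkhp raqrw aqlhu wicw qpx peklu
Final line 1: lvfj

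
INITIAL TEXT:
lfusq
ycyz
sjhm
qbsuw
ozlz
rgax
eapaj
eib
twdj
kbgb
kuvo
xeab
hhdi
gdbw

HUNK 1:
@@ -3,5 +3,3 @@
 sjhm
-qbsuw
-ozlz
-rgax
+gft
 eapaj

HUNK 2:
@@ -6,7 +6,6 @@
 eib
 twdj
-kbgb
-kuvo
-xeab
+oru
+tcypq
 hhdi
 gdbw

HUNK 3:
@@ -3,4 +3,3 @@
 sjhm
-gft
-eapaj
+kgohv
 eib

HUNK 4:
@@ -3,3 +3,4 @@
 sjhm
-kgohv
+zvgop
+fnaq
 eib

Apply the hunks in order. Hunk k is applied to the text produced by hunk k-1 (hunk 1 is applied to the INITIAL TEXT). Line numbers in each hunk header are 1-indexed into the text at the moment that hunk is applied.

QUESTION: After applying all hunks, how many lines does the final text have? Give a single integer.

Answer: 11

Derivation:
Hunk 1: at line 3 remove [qbsuw,ozlz,rgax] add [gft] -> 12 lines: lfusq ycyz sjhm gft eapaj eib twdj kbgb kuvo xeab hhdi gdbw
Hunk 2: at line 6 remove [kbgb,kuvo,xeab] add [oru,tcypq] -> 11 lines: lfusq ycyz sjhm gft eapaj eib twdj oru tcypq hhdi gdbw
Hunk 3: at line 3 remove [gft,eapaj] add [kgohv] -> 10 lines: lfusq ycyz sjhm kgohv eib twdj oru tcypq hhdi gdbw
Hunk 4: at line 3 remove [kgohv] add [zvgop,fnaq] -> 11 lines: lfusq ycyz sjhm zvgop fnaq eib twdj oru tcypq hhdi gdbw
Final line count: 11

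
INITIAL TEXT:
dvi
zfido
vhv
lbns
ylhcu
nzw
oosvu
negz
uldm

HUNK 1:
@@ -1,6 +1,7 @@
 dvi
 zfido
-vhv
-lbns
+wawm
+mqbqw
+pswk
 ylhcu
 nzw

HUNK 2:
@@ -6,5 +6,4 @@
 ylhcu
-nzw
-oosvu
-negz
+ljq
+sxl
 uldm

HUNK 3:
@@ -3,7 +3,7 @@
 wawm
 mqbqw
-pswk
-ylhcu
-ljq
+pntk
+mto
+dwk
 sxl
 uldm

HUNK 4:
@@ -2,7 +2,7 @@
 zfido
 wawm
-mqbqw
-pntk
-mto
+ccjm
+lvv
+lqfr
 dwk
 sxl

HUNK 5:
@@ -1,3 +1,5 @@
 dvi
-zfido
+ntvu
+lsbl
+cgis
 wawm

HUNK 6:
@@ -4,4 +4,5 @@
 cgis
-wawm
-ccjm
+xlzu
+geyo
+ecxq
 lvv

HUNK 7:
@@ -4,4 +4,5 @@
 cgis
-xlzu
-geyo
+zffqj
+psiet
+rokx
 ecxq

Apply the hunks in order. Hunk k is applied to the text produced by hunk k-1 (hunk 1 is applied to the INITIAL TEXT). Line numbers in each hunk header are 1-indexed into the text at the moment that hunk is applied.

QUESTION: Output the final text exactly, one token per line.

Hunk 1: at line 1 remove [vhv,lbns] add [wawm,mqbqw,pswk] -> 10 lines: dvi zfido wawm mqbqw pswk ylhcu nzw oosvu negz uldm
Hunk 2: at line 6 remove [nzw,oosvu,negz] add [ljq,sxl] -> 9 lines: dvi zfido wawm mqbqw pswk ylhcu ljq sxl uldm
Hunk 3: at line 3 remove [pswk,ylhcu,ljq] add [pntk,mto,dwk] -> 9 lines: dvi zfido wawm mqbqw pntk mto dwk sxl uldm
Hunk 4: at line 2 remove [mqbqw,pntk,mto] add [ccjm,lvv,lqfr] -> 9 lines: dvi zfido wawm ccjm lvv lqfr dwk sxl uldm
Hunk 5: at line 1 remove [zfido] add [ntvu,lsbl,cgis] -> 11 lines: dvi ntvu lsbl cgis wawm ccjm lvv lqfr dwk sxl uldm
Hunk 6: at line 4 remove [wawm,ccjm] add [xlzu,geyo,ecxq] -> 12 lines: dvi ntvu lsbl cgis xlzu geyo ecxq lvv lqfr dwk sxl uldm
Hunk 7: at line 4 remove [xlzu,geyo] add [zffqj,psiet,rokx] -> 13 lines: dvi ntvu lsbl cgis zffqj psiet rokx ecxq lvv lqfr dwk sxl uldm

Answer: dvi
ntvu
lsbl
cgis
zffqj
psiet
rokx
ecxq
lvv
lqfr
dwk
sxl
uldm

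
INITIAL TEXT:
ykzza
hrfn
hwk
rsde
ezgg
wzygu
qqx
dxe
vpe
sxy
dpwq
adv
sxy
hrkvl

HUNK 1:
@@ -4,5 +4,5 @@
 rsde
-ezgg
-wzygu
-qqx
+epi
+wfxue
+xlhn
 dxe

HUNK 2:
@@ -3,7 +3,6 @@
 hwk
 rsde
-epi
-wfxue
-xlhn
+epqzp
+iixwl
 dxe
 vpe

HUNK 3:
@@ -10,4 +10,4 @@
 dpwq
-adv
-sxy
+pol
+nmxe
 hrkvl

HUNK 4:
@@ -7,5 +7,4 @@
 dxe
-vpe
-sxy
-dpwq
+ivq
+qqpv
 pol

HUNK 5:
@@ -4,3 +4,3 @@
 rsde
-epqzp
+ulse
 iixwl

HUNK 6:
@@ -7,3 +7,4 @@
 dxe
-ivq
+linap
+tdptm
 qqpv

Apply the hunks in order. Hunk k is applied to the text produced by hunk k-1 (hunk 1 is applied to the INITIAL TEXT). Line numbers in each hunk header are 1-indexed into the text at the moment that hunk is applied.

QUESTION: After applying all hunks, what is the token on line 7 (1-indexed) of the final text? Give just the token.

Hunk 1: at line 4 remove [ezgg,wzygu,qqx] add [epi,wfxue,xlhn] -> 14 lines: ykzza hrfn hwk rsde epi wfxue xlhn dxe vpe sxy dpwq adv sxy hrkvl
Hunk 2: at line 3 remove [epi,wfxue,xlhn] add [epqzp,iixwl] -> 13 lines: ykzza hrfn hwk rsde epqzp iixwl dxe vpe sxy dpwq adv sxy hrkvl
Hunk 3: at line 10 remove [adv,sxy] add [pol,nmxe] -> 13 lines: ykzza hrfn hwk rsde epqzp iixwl dxe vpe sxy dpwq pol nmxe hrkvl
Hunk 4: at line 7 remove [vpe,sxy,dpwq] add [ivq,qqpv] -> 12 lines: ykzza hrfn hwk rsde epqzp iixwl dxe ivq qqpv pol nmxe hrkvl
Hunk 5: at line 4 remove [epqzp] add [ulse] -> 12 lines: ykzza hrfn hwk rsde ulse iixwl dxe ivq qqpv pol nmxe hrkvl
Hunk 6: at line 7 remove [ivq] add [linap,tdptm] -> 13 lines: ykzza hrfn hwk rsde ulse iixwl dxe linap tdptm qqpv pol nmxe hrkvl
Final line 7: dxe

Answer: dxe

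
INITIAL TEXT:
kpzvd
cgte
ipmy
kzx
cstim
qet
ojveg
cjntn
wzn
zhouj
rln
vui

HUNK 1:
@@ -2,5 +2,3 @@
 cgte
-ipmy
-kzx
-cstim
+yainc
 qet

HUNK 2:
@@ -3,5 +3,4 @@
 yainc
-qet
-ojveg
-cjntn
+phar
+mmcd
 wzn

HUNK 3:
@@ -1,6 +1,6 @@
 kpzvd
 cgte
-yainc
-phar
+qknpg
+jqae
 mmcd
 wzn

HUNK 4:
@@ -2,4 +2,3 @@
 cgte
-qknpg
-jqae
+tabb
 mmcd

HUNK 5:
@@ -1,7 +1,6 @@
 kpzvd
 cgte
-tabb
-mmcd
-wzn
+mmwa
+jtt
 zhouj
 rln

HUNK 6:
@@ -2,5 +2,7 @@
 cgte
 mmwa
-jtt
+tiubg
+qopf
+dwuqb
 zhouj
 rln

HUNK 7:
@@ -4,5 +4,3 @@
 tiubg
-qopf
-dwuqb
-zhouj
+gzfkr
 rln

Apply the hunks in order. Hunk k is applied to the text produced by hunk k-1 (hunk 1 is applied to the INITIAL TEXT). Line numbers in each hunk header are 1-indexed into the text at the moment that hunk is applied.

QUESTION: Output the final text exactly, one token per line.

Hunk 1: at line 2 remove [ipmy,kzx,cstim] add [yainc] -> 10 lines: kpzvd cgte yainc qet ojveg cjntn wzn zhouj rln vui
Hunk 2: at line 3 remove [qet,ojveg,cjntn] add [phar,mmcd] -> 9 lines: kpzvd cgte yainc phar mmcd wzn zhouj rln vui
Hunk 3: at line 1 remove [yainc,phar] add [qknpg,jqae] -> 9 lines: kpzvd cgte qknpg jqae mmcd wzn zhouj rln vui
Hunk 4: at line 2 remove [qknpg,jqae] add [tabb] -> 8 lines: kpzvd cgte tabb mmcd wzn zhouj rln vui
Hunk 5: at line 1 remove [tabb,mmcd,wzn] add [mmwa,jtt] -> 7 lines: kpzvd cgte mmwa jtt zhouj rln vui
Hunk 6: at line 2 remove [jtt] add [tiubg,qopf,dwuqb] -> 9 lines: kpzvd cgte mmwa tiubg qopf dwuqb zhouj rln vui
Hunk 7: at line 4 remove [qopf,dwuqb,zhouj] add [gzfkr] -> 7 lines: kpzvd cgte mmwa tiubg gzfkr rln vui

Answer: kpzvd
cgte
mmwa
tiubg
gzfkr
rln
vui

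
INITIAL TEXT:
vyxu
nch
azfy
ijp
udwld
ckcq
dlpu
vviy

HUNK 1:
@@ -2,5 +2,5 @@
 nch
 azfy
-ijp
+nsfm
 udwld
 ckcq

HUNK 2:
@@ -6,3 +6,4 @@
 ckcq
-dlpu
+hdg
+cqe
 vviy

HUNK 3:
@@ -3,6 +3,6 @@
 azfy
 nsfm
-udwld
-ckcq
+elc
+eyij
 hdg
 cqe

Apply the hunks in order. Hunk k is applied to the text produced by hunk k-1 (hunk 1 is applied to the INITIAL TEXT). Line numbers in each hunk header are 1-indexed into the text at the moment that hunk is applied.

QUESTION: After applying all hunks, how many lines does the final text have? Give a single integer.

Hunk 1: at line 2 remove [ijp] add [nsfm] -> 8 lines: vyxu nch azfy nsfm udwld ckcq dlpu vviy
Hunk 2: at line 6 remove [dlpu] add [hdg,cqe] -> 9 lines: vyxu nch azfy nsfm udwld ckcq hdg cqe vviy
Hunk 3: at line 3 remove [udwld,ckcq] add [elc,eyij] -> 9 lines: vyxu nch azfy nsfm elc eyij hdg cqe vviy
Final line count: 9

Answer: 9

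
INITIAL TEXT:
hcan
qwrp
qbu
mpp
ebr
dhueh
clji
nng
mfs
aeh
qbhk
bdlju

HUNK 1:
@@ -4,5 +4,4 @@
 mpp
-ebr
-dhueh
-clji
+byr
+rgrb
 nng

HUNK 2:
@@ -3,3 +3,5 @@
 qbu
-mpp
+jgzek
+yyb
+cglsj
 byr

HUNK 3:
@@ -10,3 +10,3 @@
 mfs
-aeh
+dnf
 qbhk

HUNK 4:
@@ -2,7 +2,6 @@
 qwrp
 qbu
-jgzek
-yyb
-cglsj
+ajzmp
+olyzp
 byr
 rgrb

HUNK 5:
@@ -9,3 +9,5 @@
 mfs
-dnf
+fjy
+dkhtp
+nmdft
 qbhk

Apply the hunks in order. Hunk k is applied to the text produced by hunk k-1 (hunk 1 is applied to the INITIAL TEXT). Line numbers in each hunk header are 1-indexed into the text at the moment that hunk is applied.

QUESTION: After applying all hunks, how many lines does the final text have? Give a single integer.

Hunk 1: at line 4 remove [ebr,dhueh,clji] add [byr,rgrb] -> 11 lines: hcan qwrp qbu mpp byr rgrb nng mfs aeh qbhk bdlju
Hunk 2: at line 3 remove [mpp] add [jgzek,yyb,cglsj] -> 13 lines: hcan qwrp qbu jgzek yyb cglsj byr rgrb nng mfs aeh qbhk bdlju
Hunk 3: at line 10 remove [aeh] add [dnf] -> 13 lines: hcan qwrp qbu jgzek yyb cglsj byr rgrb nng mfs dnf qbhk bdlju
Hunk 4: at line 2 remove [jgzek,yyb,cglsj] add [ajzmp,olyzp] -> 12 lines: hcan qwrp qbu ajzmp olyzp byr rgrb nng mfs dnf qbhk bdlju
Hunk 5: at line 9 remove [dnf] add [fjy,dkhtp,nmdft] -> 14 lines: hcan qwrp qbu ajzmp olyzp byr rgrb nng mfs fjy dkhtp nmdft qbhk bdlju
Final line count: 14

Answer: 14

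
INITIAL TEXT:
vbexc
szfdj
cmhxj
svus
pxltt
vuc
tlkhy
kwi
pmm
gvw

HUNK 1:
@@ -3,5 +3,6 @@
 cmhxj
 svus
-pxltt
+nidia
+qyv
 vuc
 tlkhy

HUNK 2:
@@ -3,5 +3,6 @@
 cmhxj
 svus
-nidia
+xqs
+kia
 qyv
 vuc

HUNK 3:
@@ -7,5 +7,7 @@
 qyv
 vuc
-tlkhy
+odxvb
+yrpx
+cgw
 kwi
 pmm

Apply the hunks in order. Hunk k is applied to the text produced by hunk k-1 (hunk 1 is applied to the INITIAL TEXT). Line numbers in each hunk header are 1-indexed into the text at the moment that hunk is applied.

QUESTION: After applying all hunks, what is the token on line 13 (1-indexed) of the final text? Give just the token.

Answer: pmm

Derivation:
Hunk 1: at line 3 remove [pxltt] add [nidia,qyv] -> 11 lines: vbexc szfdj cmhxj svus nidia qyv vuc tlkhy kwi pmm gvw
Hunk 2: at line 3 remove [nidia] add [xqs,kia] -> 12 lines: vbexc szfdj cmhxj svus xqs kia qyv vuc tlkhy kwi pmm gvw
Hunk 3: at line 7 remove [tlkhy] add [odxvb,yrpx,cgw] -> 14 lines: vbexc szfdj cmhxj svus xqs kia qyv vuc odxvb yrpx cgw kwi pmm gvw
Final line 13: pmm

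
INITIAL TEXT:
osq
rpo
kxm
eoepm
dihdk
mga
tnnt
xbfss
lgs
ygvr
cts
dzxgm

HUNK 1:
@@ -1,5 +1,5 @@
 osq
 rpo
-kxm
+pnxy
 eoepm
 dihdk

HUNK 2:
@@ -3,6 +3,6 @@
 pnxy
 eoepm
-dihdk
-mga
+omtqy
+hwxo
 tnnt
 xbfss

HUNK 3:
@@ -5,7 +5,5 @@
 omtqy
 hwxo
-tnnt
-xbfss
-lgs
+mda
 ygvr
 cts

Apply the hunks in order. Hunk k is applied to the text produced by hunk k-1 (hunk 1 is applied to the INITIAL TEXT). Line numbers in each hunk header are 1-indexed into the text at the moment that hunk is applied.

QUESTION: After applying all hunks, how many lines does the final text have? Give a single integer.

Answer: 10

Derivation:
Hunk 1: at line 1 remove [kxm] add [pnxy] -> 12 lines: osq rpo pnxy eoepm dihdk mga tnnt xbfss lgs ygvr cts dzxgm
Hunk 2: at line 3 remove [dihdk,mga] add [omtqy,hwxo] -> 12 lines: osq rpo pnxy eoepm omtqy hwxo tnnt xbfss lgs ygvr cts dzxgm
Hunk 3: at line 5 remove [tnnt,xbfss,lgs] add [mda] -> 10 lines: osq rpo pnxy eoepm omtqy hwxo mda ygvr cts dzxgm
Final line count: 10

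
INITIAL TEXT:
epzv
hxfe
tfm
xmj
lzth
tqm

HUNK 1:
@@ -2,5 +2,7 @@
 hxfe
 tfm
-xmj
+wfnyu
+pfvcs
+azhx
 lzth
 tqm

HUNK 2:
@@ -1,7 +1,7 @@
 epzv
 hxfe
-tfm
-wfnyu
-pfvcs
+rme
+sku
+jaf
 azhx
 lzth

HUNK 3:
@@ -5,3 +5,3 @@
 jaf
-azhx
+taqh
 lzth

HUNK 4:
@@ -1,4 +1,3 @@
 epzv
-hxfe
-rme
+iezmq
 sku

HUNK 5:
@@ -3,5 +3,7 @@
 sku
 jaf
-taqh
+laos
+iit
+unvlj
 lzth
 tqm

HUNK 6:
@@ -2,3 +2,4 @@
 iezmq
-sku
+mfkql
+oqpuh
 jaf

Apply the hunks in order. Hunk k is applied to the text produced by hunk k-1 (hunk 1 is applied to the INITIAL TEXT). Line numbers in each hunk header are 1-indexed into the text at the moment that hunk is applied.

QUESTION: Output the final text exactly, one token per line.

Answer: epzv
iezmq
mfkql
oqpuh
jaf
laos
iit
unvlj
lzth
tqm

Derivation:
Hunk 1: at line 2 remove [xmj] add [wfnyu,pfvcs,azhx] -> 8 lines: epzv hxfe tfm wfnyu pfvcs azhx lzth tqm
Hunk 2: at line 1 remove [tfm,wfnyu,pfvcs] add [rme,sku,jaf] -> 8 lines: epzv hxfe rme sku jaf azhx lzth tqm
Hunk 3: at line 5 remove [azhx] add [taqh] -> 8 lines: epzv hxfe rme sku jaf taqh lzth tqm
Hunk 4: at line 1 remove [hxfe,rme] add [iezmq] -> 7 lines: epzv iezmq sku jaf taqh lzth tqm
Hunk 5: at line 3 remove [taqh] add [laos,iit,unvlj] -> 9 lines: epzv iezmq sku jaf laos iit unvlj lzth tqm
Hunk 6: at line 2 remove [sku] add [mfkql,oqpuh] -> 10 lines: epzv iezmq mfkql oqpuh jaf laos iit unvlj lzth tqm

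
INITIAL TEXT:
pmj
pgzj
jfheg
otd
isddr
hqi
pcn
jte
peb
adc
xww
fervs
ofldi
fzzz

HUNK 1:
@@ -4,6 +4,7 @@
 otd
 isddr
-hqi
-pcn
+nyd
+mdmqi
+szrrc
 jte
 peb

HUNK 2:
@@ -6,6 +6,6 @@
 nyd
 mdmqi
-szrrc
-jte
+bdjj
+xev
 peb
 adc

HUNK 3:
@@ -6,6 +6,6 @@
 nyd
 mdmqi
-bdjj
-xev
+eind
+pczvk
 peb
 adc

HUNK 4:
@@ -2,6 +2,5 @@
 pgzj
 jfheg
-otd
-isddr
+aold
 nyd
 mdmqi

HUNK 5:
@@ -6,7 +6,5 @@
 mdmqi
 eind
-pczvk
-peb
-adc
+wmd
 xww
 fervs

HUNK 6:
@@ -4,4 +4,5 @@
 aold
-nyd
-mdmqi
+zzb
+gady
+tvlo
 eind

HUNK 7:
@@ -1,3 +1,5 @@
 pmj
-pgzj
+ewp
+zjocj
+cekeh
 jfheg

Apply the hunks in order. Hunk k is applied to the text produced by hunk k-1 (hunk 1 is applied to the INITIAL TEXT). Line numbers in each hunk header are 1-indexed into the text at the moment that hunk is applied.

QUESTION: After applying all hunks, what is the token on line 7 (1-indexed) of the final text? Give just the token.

Answer: zzb

Derivation:
Hunk 1: at line 4 remove [hqi,pcn] add [nyd,mdmqi,szrrc] -> 15 lines: pmj pgzj jfheg otd isddr nyd mdmqi szrrc jte peb adc xww fervs ofldi fzzz
Hunk 2: at line 6 remove [szrrc,jte] add [bdjj,xev] -> 15 lines: pmj pgzj jfheg otd isddr nyd mdmqi bdjj xev peb adc xww fervs ofldi fzzz
Hunk 3: at line 6 remove [bdjj,xev] add [eind,pczvk] -> 15 lines: pmj pgzj jfheg otd isddr nyd mdmqi eind pczvk peb adc xww fervs ofldi fzzz
Hunk 4: at line 2 remove [otd,isddr] add [aold] -> 14 lines: pmj pgzj jfheg aold nyd mdmqi eind pczvk peb adc xww fervs ofldi fzzz
Hunk 5: at line 6 remove [pczvk,peb,adc] add [wmd] -> 12 lines: pmj pgzj jfheg aold nyd mdmqi eind wmd xww fervs ofldi fzzz
Hunk 6: at line 4 remove [nyd,mdmqi] add [zzb,gady,tvlo] -> 13 lines: pmj pgzj jfheg aold zzb gady tvlo eind wmd xww fervs ofldi fzzz
Hunk 7: at line 1 remove [pgzj] add [ewp,zjocj,cekeh] -> 15 lines: pmj ewp zjocj cekeh jfheg aold zzb gady tvlo eind wmd xww fervs ofldi fzzz
Final line 7: zzb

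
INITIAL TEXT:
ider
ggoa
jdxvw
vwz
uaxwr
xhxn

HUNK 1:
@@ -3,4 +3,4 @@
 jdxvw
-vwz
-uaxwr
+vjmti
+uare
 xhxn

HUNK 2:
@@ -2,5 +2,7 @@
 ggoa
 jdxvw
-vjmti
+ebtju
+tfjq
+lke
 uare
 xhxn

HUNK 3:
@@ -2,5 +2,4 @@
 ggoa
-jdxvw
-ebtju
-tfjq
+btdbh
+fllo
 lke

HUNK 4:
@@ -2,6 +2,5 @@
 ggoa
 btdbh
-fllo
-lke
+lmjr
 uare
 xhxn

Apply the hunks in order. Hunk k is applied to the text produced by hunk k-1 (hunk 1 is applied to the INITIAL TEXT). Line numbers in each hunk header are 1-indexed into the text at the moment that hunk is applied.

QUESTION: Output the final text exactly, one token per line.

Hunk 1: at line 3 remove [vwz,uaxwr] add [vjmti,uare] -> 6 lines: ider ggoa jdxvw vjmti uare xhxn
Hunk 2: at line 2 remove [vjmti] add [ebtju,tfjq,lke] -> 8 lines: ider ggoa jdxvw ebtju tfjq lke uare xhxn
Hunk 3: at line 2 remove [jdxvw,ebtju,tfjq] add [btdbh,fllo] -> 7 lines: ider ggoa btdbh fllo lke uare xhxn
Hunk 4: at line 2 remove [fllo,lke] add [lmjr] -> 6 lines: ider ggoa btdbh lmjr uare xhxn

Answer: ider
ggoa
btdbh
lmjr
uare
xhxn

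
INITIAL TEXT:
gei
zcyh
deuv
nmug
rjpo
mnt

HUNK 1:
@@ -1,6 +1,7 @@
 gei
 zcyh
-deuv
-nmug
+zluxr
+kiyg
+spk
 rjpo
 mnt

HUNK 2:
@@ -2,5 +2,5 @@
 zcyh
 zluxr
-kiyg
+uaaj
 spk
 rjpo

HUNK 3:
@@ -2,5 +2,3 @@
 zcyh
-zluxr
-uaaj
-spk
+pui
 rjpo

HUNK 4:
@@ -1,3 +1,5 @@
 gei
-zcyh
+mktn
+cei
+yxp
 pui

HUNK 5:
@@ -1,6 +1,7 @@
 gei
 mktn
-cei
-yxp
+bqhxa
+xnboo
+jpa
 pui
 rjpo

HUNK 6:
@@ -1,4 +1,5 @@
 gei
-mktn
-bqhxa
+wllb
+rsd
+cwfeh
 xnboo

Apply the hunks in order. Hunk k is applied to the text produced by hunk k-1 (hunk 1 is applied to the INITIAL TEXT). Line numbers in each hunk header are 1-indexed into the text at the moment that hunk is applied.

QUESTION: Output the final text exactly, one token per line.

Answer: gei
wllb
rsd
cwfeh
xnboo
jpa
pui
rjpo
mnt

Derivation:
Hunk 1: at line 1 remove [deuv,nmug] add [zluxr,kiyg,spk] -> 7 lines: gei zcyh zluxr kiyg spk rjpo mnt
Hunk 2: at line 2 remove [kiyg] add [uaaj] -> 7 lines: gei zcyh zluxr uaaj spk rjpo mnt
Hunk 3: at line 2 remove [zluxr,uaaj,spk] add [pui] -> 5 lines: gei zcyh pui rjpo mnt
Hunk 4: at line 1 remove [zcyh] add [mktn,cei,yxp] -> 7 lines: gei mktn cei yxp pui rjpo mnt
Hunk 5: at line 1 remove [cei,yxp] add [bqhxa,xnboo,jpa] -> 8 lines: gei mktn bqhxa xnboo jpa pui rjpo mnt
Hunk 6: at line 1 remove [mktn,bqhxa] add [wllb,rsd,cwfeh] -> 9 lines: gei wllb rsd cwfeh xnboo jpa pui rjpo mnt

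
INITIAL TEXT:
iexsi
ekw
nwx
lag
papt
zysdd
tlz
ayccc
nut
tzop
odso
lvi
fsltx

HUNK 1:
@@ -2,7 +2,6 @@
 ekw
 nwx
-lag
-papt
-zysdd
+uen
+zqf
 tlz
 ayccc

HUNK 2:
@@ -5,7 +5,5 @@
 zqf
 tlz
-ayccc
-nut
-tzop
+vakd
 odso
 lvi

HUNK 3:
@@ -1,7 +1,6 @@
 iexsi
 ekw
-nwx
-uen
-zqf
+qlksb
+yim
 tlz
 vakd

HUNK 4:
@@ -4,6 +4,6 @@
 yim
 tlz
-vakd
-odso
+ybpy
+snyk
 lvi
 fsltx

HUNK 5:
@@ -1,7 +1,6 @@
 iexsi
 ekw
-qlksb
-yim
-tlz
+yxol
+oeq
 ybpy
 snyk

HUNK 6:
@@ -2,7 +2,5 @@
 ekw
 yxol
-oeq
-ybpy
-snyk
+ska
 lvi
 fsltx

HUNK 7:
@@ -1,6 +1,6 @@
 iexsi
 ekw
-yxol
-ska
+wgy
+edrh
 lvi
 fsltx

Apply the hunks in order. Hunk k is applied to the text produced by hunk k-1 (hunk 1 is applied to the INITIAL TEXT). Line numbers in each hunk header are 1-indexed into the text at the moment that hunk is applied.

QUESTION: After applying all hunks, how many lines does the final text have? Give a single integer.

Answer: 6

Derivation:
Hunk 1: at line 2 remove [lag,papt,zysdd] add [uen,zqf] -> 12 lines: iexsi ekw nwx uen zqf tlz ayccc nut tzop odso lvi fsltx
Hunk 2: at line 5 remove [ayccc,nut,tzop] add [vakd] -> 10 lines: iexsi ekw nwx uen zqf tlz vakd odso lvi fsltx
Hunk 3: at line 1 remove [nwx,uen,zqf] add [qlksb,yim] -> 9 lines: iexsi ekw qlksb yim tlz vakd odso lvi fsltx
Hunk 4: at line 4 remove [vakd,odso] add [ybpy,snyk] -> 9 lines: iexsi ekw qlksb yim tlz ybpy snyk lvi fsltx
Hunk 5: at line 1 remove [qlksb,yim,tlz] add [yxol,oeq] -> 8 lines: iexsi ekw yxol oeq ybpy snyk lvi fsltx
Hunk 6: at line 2 remove [oeq,ybpy,snyk] add [ska] -> 6 lines: iexsi ekw yxol ska lvi fsltx
Hunk 7: at line 1 remove [yxol,ska] add [wgy,edrh] -> 6 lines: iexsi ekw wgy edrh lvi fsltx
Final line count: 6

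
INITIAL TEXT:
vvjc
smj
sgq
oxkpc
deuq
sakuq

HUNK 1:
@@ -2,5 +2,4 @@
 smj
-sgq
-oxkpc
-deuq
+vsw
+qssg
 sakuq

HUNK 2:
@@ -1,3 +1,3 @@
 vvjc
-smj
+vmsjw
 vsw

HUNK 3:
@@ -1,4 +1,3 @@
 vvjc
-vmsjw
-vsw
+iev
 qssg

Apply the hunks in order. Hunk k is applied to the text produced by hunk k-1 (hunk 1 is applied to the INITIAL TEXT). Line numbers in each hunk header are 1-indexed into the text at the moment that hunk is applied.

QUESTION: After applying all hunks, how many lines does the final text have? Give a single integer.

Answer: 4

Derivation:
Hunk 1: at line 2 remove [sgq,oxkpc,deuq] add [vsw,qssg] -> 5 lines: vvjc smj vsw qssg sakuq
Hunk 2: at line 1 remove [smj] add [vmsjw] -> 5 lines: vvjc vmsjw vsw qssg sakuq
Hunk 3: at line 1 remove [vmsjw,vsw] add [iev] -> 4 lines: vvjc iev qssg sakuq
Final line count: 4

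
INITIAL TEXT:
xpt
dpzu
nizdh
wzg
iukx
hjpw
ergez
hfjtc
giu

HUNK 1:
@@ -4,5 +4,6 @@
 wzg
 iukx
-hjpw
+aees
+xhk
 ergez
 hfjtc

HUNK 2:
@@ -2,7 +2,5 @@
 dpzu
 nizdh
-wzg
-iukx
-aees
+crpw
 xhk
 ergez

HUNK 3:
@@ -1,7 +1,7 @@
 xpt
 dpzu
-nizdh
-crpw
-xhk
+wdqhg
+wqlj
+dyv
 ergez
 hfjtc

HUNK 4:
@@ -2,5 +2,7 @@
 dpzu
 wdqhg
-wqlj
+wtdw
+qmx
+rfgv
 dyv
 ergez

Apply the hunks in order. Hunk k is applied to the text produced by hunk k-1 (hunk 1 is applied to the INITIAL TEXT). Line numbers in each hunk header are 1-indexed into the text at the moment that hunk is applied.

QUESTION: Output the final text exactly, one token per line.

Hunk 1: at line 4 remove [hjpw] add [aees,xhk] -> 10 lines: xpt dpzu nizdh wzg iukx aees xhk ergez hfjtc giu
Hunk 2: at line 2 remove [wzg,iukx,aees] add [crpw] -> 8 lines: xpt dpzu nizdh crpw xhk ergez hfjtc giu
Hunk 3: at line 1 remove [nizdh,crpw,xhk] add [wdqhg,wqlj,dyv] -> 8 lines: xpt dpzu wdqhg wqlj dyv ergez hfjtc giu
Hunk 4: at line 2 remove [wqlj] add [wtdw,qmx,rfgv] -> 10 lines: xpt dpzu wdqhg wtdw qmx rfgv dyv ergez hfjtc giu

Answer: xpt
dpzu
wdqhg
wtdw
qmx
rfgv
dyv
ergez
hfjtc
giu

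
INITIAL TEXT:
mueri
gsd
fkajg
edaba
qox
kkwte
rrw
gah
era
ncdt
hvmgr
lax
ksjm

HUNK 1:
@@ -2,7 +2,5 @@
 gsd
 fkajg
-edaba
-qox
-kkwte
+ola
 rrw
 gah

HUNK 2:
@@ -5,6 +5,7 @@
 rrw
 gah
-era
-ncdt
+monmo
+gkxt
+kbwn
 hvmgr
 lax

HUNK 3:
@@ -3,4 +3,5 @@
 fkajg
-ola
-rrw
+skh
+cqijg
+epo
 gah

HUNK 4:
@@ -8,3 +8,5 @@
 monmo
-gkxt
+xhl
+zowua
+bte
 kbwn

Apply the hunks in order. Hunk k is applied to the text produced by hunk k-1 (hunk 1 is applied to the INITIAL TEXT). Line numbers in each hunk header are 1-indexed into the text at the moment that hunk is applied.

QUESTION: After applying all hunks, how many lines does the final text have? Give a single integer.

Answer: 15

Derivation:
Hunk 1: at line 2 remove [edaba,qox,kkwte] add [ola] -> 11 lines: mueri gsd fkajg ola rrw gah era ncdt hvmgr lax ksjm
Hunk 2: at line 5 remove [era,ncdt] add [monmo,gkxt,kbwn] -> 12 lines: mueri gsd fkajg ola rrw gah monmo gkxt kbwn hvmgr lax ksjm
Hunk 3: at line 3 remove [ola,rrw] add [skh,cqijg,epo] -> 13 lines: mueri gsd fkajg skh cqijg epo gah monmo gkxt kbwn hvmgr lax ksjm
Hunk 4: at line 8 remove [gkxt] add [xhl,zowua,bte] -> 15 lines: mueri gsd fkajg skh cqijg epo gah monmo xhl zowua bte kbwn hvmgr lax ksjm
Final line count: 15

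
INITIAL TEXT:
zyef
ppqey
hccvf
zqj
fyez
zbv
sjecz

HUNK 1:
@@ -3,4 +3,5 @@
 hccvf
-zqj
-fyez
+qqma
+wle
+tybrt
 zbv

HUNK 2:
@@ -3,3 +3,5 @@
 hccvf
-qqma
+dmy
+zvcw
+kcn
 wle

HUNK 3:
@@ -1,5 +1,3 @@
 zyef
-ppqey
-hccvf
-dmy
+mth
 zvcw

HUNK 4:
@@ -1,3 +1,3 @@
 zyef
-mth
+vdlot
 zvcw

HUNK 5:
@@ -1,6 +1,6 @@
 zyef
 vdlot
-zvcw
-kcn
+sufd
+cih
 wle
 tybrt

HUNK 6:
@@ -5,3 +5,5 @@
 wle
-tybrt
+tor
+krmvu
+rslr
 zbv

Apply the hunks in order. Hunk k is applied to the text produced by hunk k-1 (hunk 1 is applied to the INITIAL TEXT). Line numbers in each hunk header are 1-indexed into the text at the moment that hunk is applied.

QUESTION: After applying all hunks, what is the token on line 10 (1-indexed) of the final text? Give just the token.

Answer: sjecz

Derivation:
Hunk 1: at line 3 remove [zqj,fyez] add [qqma,wle,tybrt] -> 8 lines: zyef ppqey hccvf qqma wle tybrt zbv sjecz
Hunk 2: at line 3 remove [qqma] add [dmy,zvcw,kcn] -> 10 lines: zyef ppqey hccvf dmy zvcw kcn wle tybrt zbv sjecz
Hunk 3: at line 1 remove [ppqey,hccvf,dmy] add [mth] -> 8 lines: zyef mth zvcw kcn wle tybrt zbv sjecz
Hunk 4: at line 1 remove [mth] add [vdlot] -> 8 lines: zyef vdlot zvcw kcn wle tybrt zbv sjecz
Hunk 5: at line 1 remove [zvcw,kcn] add [sufd,cih] -> 8 lines: zyef vdlot sufd cih wle tybrt zbv sjecz
Hunk 6: at line 5 remove [tybrt] add [tor,krmvu,rslr] -> 10 lines: zyef vdlot sufd cih wle tor krmvu rslr zbv sjecz
Final line 10: sjecz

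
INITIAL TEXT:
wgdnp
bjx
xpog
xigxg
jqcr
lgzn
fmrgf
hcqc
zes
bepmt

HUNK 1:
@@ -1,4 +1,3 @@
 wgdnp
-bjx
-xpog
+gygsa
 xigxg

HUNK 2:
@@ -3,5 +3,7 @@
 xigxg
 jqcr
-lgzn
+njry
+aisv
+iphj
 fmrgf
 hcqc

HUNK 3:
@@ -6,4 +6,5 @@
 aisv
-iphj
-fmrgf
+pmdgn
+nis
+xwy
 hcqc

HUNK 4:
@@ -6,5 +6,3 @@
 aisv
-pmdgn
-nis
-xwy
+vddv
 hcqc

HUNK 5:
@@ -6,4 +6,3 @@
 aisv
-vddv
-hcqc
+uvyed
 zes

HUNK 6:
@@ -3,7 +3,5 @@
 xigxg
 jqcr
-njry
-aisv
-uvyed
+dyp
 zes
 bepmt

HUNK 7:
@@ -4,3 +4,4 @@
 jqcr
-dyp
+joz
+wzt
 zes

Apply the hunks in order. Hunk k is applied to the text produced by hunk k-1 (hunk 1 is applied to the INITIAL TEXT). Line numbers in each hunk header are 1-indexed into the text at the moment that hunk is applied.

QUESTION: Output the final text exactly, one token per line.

Answer: wgdnp
gygsa
xigxg
jqcr
joz
wzt
zes
bepmt

Derivation:
Hunk 1: at line 1 remove [bjx,xpog] add [gygsa] -> 9 lines: wgdnp gygsa xigxg jqcr lgzn fmrgf hcqc zes bepmt
Hunk 2: at line 3 remove [lgzn] add [njry,aisv,iphj] -> 11 lines: wgdnp gygsa xigxg jqcr njry aisv iphj fmrgf hcqc zes bepmt
Hunk 3: at line 6 remove [iphj,fmrgf] add [pmdgn,nis,xwy] -> 12 lines: wgdnp gygsa xigxg jqcr njry aisv pmdgn nis xwy hcqc zes bepmt
Hunk 4: at line 6 remove [pmdgn,nis,xwy] add [vddv] -> 10 lines: wgdnp gygsa xigxg jqcr njry aisv vddv hcqc zes bepmt
Hunk 5: at line 6 remove [vddv,hcqc] add [uvyed] -> 9 lines: wgdnp gygsa xigxg jqcr njry aisv uvyed zes bepmt
Hunk 6: at line 3 remove [njry,aisv,uvyed] add [dyp] -> 7 lines: wgdnp gygsa xigxg jqcr dyp zes bepmt
Hunk 7: at line 4 remove [dyp] add [joz,wzt] -> 8 lines: wgdnp gygsa xigxg jqcr joz wzt zes bepmt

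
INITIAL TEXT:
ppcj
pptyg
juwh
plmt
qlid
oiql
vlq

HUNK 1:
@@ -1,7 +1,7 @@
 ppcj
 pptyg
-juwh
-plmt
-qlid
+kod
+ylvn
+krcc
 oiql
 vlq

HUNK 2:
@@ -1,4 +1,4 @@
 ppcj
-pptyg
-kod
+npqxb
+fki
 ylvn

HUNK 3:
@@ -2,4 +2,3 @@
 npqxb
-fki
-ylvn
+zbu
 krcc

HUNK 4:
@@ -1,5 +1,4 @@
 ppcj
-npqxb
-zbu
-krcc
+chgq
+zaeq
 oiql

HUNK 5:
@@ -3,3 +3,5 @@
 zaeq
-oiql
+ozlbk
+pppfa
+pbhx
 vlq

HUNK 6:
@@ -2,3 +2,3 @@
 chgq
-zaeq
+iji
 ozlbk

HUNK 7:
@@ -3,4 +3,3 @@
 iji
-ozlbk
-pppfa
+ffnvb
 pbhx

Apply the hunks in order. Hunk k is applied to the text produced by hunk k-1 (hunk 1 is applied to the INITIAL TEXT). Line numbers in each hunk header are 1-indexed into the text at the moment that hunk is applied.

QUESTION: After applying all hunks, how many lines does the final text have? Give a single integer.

Answer: 6

Derivation:
Hunk 1: at line 1 remove [juwh,plmt,qlid] add [kod,ylvn,krcc] -> 7 lines: ppcj pptyg kod ylvn krcc oiql vlq
Hunk 2: at line 1 remove [pptyg,kod] add [npqxb,fki] -> 7 lines: ppcj npqxb fki ylvn krcc oiql vlq
Hunk 3: at line 2 remove [fki,ylvn] add [zbu] -> 6 lines: ppcj npqxb zbu krcc oiql vlq
Hunk 4: at line 1 remove [npqxb,zbu,krcc] add [chgq,zaeq] -> 5 lines: ppcj chgq zaeq oiql vlq
Hunk 5: at line 3 remove [oiql] add [ozlbk,pppfa,pbhx] -> 7 lines: ppcj chgq zaeq ozlbk pppfa pbhx vlq
Hunk 6: at line 2 remove [zaeq] add [iji] -> 7 lines: ppcj chgq iji ozlbk pppfa pbhx vlq
Hunk 7: at line 3 remove [ozlbk,pppfa] add [ffnvb] -> 6 lines: ppcj chgq iji ffnvb pbhx vlq
Final line count: 6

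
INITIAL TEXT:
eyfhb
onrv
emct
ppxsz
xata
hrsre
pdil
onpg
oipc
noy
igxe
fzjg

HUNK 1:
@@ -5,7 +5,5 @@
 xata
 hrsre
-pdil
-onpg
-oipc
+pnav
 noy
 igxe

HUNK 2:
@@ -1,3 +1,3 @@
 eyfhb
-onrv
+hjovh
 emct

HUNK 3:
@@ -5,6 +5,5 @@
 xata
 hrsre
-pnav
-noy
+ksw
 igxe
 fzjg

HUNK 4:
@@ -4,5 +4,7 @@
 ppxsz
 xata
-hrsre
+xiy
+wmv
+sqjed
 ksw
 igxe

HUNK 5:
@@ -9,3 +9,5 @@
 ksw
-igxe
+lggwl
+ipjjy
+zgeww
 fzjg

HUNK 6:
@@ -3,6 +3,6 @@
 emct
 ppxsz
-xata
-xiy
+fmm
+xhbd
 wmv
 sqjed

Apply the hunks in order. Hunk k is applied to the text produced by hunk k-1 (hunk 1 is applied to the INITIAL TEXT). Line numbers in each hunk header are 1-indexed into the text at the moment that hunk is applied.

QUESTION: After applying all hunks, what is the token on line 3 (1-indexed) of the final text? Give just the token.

Answer: emct

Derivation:
Hunk 1: at line 5 remove [pdil,onpg,oipc] add [pnav] -> 10 lines: eyfhb onrv emct ppxsz xata hrsre pnav noy igxe fzjg
Hunk 2: at line 1 remove [onrv] add [hjovh] -> 10 lines: eyfhb hjovh emct ppxsz xata hrsre pnav noy igxe fzjg
Hunk 3: at line 5 remove [pnav,noy] add [ksw] -> 9 lines: eyfhb hjovh emct ppxsz xata hrsre ksw igxe fzjg
Hunk 4: at line 4 remove [hrsre] add [xiy,wmv,sqjed] -> 11 lines: eyfhb hjovh emct ppxsz xata xiy wmv sqjed ksw igxe fzjg
Hunk 5: at line 9 remove [igxe] add [lggwl,ipjjy,zgeww] -> 13 lines: eyfhb hjovh emct ppxsz xata xiy wmv sqjed ksw lggwl ipjjy zgeww fzjg
Hunk 6: at line 3 remove [xata,xiy] add [fmm,xhbd] -> 13 lines: eyfhb hjovh emct ppxsz fmm xhbd wmv sqjed ksw lggwl ipjjy zgeww fzjg
Final line 3: emct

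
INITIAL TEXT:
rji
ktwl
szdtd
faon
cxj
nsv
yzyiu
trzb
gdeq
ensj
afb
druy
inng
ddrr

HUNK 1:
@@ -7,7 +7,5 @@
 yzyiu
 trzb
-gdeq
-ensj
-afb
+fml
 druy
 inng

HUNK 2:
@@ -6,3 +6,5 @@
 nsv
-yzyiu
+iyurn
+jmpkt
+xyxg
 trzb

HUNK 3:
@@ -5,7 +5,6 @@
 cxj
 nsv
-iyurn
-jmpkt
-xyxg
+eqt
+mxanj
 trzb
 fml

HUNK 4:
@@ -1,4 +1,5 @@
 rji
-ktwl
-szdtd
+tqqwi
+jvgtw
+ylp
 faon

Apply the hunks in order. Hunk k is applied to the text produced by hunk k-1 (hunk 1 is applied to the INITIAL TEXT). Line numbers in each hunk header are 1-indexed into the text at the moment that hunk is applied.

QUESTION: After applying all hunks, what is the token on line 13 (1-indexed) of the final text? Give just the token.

Answer: inng

Derivation:
Hunk 1: at line 7 remove [gdeq,ensj,afb] add [fml] -> 12 lines: rji ktwl szdtd faon cxj nsv yzyiu trzb fml druy inng ddrr
Hunk 2: at line 6 remove [yzyiu] add [iyurn,jmpkt,xyxg] -> 14 lines: rji ktwl szdtd faon cxj nsv iyurn jmpkt xyxg trzb fml druy inng ddrr
Hunk 3: at line 5 remove [iyurn,jmpkt,xyxg] add [eqt,mxanj] -> 13 lines: rji ktwl szdtd faon cxj nsv eqt mxanj trzb fml druy inng ddrr
Hunk 4: at line 1 remove [ktwl,szdtd] add [tqqwi,jvgtw,ylp] -> 14 lines: rji tqqwi jvgtw ylp faon cxj nsv eqt mxanj trzb fml druy inng ddrr
Final line 13: inng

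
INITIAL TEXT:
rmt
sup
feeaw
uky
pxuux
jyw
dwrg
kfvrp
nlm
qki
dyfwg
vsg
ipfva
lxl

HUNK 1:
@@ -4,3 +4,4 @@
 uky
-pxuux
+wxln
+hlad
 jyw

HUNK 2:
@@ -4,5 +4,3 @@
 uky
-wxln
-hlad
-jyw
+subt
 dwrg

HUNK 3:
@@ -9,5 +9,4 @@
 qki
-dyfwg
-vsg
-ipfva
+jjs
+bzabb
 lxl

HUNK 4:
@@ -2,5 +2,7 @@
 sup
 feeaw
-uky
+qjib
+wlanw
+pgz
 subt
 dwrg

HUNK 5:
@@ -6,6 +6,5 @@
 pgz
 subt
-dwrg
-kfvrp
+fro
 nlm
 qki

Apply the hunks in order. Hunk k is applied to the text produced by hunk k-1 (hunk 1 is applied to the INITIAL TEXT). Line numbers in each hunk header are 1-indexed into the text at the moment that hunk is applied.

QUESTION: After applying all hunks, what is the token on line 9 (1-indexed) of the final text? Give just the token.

Hunk 1: at line 4 remove [pxuux] add [wxln,hlad] -> 15 lines: rmt sup feeaw uky wxln hlad jyw dwrg kfvrp nlm qki dyfwg vsg ipfva lxl
Hunk 2: at line 4 remove [wxln,hlad,jyw] add [subt] -> 13 lines: rmt sup feeaw uky subt dwrg kfvrp nlm qki dyfwg vsg ipfva lxl
Hunk 3: at line 9 remove [dyfwg,vsg,ipfva] add [jjs,bzabb] -> 12 lines: rmt sup feeaw uky subt dwrg kfvrp nlm qki jjs bzabb lxl
Hunk 4: at line 2 remove [uky] add [qjib,wlanw,pgz] -> 14 lines: rmt sup feeaw qjib wlanw pgz subt dwrg kfvrp nlm qki jjs bzabb lxl
Hunk 5: at line 6 remove [dwrg,kfvrp] add [fro] -> 13 lines: rmt sup feeaw qjib wlanw pgz subt fro nlm qki jjs bzabb lxl
Final line 9: nlm

Answer: nlm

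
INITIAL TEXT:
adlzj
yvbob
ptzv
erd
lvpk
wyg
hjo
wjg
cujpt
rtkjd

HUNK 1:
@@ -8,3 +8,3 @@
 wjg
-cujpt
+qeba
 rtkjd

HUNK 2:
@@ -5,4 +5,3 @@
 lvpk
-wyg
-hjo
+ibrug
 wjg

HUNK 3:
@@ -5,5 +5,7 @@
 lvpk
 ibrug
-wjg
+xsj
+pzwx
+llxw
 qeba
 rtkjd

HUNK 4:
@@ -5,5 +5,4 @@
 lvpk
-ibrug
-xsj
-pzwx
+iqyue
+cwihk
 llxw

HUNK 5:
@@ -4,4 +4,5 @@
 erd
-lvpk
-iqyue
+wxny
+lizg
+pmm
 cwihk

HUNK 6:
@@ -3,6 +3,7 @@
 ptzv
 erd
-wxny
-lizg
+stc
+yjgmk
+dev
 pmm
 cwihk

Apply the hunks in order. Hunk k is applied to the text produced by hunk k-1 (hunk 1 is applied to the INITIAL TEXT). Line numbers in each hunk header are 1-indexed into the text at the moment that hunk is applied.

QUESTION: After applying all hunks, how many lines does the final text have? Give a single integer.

Answer: 12

Derivation:
Hunk 1: at line 8 remove [cujpt] add [qeba] -> 10 lines: adlzj yvbob ptzv erd lvpk wyg hjo wjg qeba rtkjd
Hunk 2: at line 5 remove [wyg,hjo] add [ibrug] -> 9 lines: adlzj yvbob ptzv erd lvpk ibrug wjg qeba rtkjd
Hunk 3: at line 5 remove [wjg] add [xsj,pzwx,llxw] -> 11 lines: adlzj yvbob ptzv erd lvpk ibrug xsj pzwx llxw qeba rtkjd
Hunk 4: at line 5 remove [ibrug,xsj,pzwx] add [iqyue,cwihk] -> 10 lines: adlzj yvbob ptzv erd lvpk iqyue cwihk llxw qeba rtkjd
Hunk 5: at line 4 remove [lvpk,iqyue] add [wxny,lizg,pmm] -> 11 lines: adlzj yvbob ptzv erd wxny lizg pmm cwihk llxw qeba rtkjd
Hunk 6: at line 3 remove [wxny,lizg] add [stc,yjgmk,dev] -> 12 lines: adlzj yvbob ptzv erd stc yjgmk dev pmm cwihk llxw qeba rtkjd
Final line count: 12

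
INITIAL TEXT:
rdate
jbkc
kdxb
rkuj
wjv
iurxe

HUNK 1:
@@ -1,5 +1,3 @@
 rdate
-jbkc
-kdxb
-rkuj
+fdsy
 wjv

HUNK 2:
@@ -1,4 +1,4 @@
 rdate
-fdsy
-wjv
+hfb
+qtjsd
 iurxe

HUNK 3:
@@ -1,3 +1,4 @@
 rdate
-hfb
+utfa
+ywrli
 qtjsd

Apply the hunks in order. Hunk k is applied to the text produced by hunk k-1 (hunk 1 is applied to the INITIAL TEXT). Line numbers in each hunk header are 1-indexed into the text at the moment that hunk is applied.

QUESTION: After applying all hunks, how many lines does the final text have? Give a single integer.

Answer: 5

Derivation:
Hunk 1: at line 1 remove [jbkc,kdxb,rkuj] add [fdsy] -> 4 lines: rdate fdsy wjv iurxe
Hunk 2: at line 1 remove [fdsy,wjv] add [hfb,qtjsd] -> 4 lines: rdate hfb qtjsd iurxe
Hunk 3: at line 1 remove [hfb] add [utfa,ywrli] -> 5 lines: rdate utfa ywrli qtjsd iurxe
Final line count: 5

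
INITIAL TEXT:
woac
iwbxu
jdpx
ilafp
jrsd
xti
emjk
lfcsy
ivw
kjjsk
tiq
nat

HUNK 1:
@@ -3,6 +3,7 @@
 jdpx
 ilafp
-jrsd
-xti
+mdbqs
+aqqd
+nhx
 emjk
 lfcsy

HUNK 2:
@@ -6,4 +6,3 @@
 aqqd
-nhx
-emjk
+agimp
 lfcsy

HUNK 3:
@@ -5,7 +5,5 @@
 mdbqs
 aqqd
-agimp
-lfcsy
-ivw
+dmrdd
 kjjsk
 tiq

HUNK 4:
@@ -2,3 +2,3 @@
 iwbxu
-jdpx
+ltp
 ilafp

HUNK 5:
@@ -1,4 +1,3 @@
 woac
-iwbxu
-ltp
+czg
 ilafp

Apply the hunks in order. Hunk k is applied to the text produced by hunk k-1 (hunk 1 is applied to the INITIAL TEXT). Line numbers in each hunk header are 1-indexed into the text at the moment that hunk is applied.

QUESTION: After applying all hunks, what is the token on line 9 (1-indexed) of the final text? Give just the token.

Hunk 1: at line 3 remove [jrsd,xti] add [mdbqs,aqqd,nhx] -> 13 lines: woac iwbxu jdpx ilafp mdbqs aqqd nhx emjk lfcsy ivw kjjsk tiq nat
Hunk 2: at line 6 remove [nhx,emjk] add [agimp] -> 12 lines: woac iwbxu jdpx ilafp mdbqs aqqd agimp lfcsy ivw kjjsk tiq nat
Hunk 3: at line 5 remove [agimp,lfcsy,ivw] add [dmrdd] -> 10 lines: woac iwbxu jdpx ilafp mdbqs aqqd dmrdd kjjsk tiq nat
Hunk 4: at line 2 remove [jdpx] add [ltp] -> 10 lines: woac iwbxu ltp ilafp mdbqs aqqd dmrdd kjjsk tiq nat
Hunk 5: at line 1 remove [iwbxu,ltp] add [czg] -> 9 lines: woac czg ilafp mdbqs aqqd dmrdd kjjsk tiq nat
Final line 9: nat

Answer: nat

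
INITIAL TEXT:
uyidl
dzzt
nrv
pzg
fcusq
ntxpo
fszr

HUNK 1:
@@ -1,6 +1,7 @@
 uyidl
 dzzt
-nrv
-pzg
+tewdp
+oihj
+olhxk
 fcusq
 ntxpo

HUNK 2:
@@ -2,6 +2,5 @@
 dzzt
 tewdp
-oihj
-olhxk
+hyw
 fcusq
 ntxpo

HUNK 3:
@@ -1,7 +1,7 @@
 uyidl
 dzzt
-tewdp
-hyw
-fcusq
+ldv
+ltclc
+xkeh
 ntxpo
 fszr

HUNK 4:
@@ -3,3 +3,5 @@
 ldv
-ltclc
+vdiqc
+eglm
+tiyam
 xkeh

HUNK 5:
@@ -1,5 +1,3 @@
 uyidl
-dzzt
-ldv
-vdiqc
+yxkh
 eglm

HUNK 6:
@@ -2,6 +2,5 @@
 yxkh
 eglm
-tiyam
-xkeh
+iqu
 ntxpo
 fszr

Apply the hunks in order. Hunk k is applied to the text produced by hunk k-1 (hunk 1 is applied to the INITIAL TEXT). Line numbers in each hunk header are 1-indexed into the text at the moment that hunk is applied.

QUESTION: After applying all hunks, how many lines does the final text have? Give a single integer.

Answer: 6

Derivation:
Hunk 1: at line 1 remove [nrv,pzg] add [tewdp,oihj,olhxk] -> 8 lines: uyidl dzzt tewdp oihj olhxk fcusq ntxpo fszr
Hunk 2: at line 2 remove [oihj,olhxk] add [hyw] -> 7 lines: uyidl dzzt tewdp hyw fcusq ntxpo fszr
Hunk 3: at line 1 remove [tewdp,hyw,fcusq] add [ldv,ltclc,xkeh] -> 7 lines: uyidl dzzt ldv ltclc xkeh ntxpo fszr
Hunk 4: at line 3 remove [ltclc] add [vdiqc,eglm,tiyam] -> 9 lines: uyidl dzzt ldv vdiqc eglm tiyam xkeh ntxpo fszr
Hunk 5: at line 1 remove [dzzt,ldv,vdiqc] add [yxkh] -> 7 lines: uyidl yxkh eglm tiyam xkeh ntxpo fszr
Hunk 6: at line 2 remove [tiyam,xkeh] add [iqu] -> 6 lines: uyidl yxkh eglm iqu ntxpo fszr
Final line count: 6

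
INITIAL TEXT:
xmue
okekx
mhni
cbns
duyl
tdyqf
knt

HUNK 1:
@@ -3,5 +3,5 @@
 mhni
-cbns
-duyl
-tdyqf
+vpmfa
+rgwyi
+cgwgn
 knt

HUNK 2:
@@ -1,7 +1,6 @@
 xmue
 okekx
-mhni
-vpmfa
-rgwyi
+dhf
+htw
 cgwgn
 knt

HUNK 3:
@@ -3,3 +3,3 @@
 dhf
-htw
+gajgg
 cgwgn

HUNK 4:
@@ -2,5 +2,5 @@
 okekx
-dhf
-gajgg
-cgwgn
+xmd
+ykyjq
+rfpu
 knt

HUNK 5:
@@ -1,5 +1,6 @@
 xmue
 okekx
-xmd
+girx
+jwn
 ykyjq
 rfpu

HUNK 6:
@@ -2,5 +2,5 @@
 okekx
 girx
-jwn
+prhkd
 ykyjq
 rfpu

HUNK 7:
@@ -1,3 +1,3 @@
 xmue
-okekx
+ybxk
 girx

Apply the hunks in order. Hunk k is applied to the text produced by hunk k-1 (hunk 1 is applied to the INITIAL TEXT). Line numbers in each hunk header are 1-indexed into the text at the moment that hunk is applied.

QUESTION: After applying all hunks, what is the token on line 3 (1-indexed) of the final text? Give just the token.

Answer: girx

Derivation:
Hunk 1: at line 3 remove [cbns,duyl,tdyqf] add [vpmfa,rgwyi,cgwgn] -> 7 lines: xmue okekx mhni vpmfa rgwyi cgwgn knt
Hunk 2: at line 1 remove [mhni,vpmfa,rgwyi] add [dhf,htw] -> 6 lines: xmue okekx dhf htw cgwgn knt
Hunk 3: at line 3 remove [htw] add [gajgg] -> 6 lines: xmue okekx dhf gajgg cgwgn knt
Hunk 4: at line 2 remove [dhf,gajgg,cgwgn] add [xmd,ykyjq,rfpu] -> 6 lines: xmue okekx xmd ykyjq rfpu knt
Hunk 5: at line 1 remove [xmd] add [girx,jwn] -> 7 lines: xmue okekx girx jwn ykyjq rfpu knt
Hunk 6: at line 2 remove [jwn] add [prhkd] -> 7 lines: xmue okekx girx prhkd ykyjq rfpu knt
Hunk 7: at line 1 remove [okekx] add [ybxk] -> 7 lines: xmue ybxk girx prhkd ykyjq rfpu knt
Final line 3: girx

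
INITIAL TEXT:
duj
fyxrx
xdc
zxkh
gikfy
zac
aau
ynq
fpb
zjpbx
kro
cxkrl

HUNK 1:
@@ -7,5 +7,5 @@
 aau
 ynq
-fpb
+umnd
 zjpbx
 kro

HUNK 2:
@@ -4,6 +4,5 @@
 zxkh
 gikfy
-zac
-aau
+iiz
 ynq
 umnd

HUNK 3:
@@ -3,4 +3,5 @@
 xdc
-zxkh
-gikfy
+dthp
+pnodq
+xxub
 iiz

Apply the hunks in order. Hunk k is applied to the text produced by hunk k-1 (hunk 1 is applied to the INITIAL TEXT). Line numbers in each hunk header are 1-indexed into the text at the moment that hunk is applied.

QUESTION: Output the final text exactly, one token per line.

Hunk 1: at line 7 remove [fpb] add [umnd] -> 12 lines: duj fyxrx xdc zxkh gikfy zac aau ynq umnd zjpbx kro cxkrl
Hunk 2: at line 4 remove [zac,aau] add [iiz] -> 11 lines: duj fyxrx xdc zxkh gikfy iiz ynq umnd zjpbx kro cxkrl
Hunk 3: at line 3 remove [zxkh,gikfy] add [dthp,pnodq,xxub] -> 12 lines: duj fyxrx xdc dthp pnodq xxub iiz ynq umnd zjpbx kro cxkrl

Answer: duj
fyxrx
xdc
dthp
pnodq
xxub
iiz
ynq
umnd
zjpbx
kro
cxkrl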